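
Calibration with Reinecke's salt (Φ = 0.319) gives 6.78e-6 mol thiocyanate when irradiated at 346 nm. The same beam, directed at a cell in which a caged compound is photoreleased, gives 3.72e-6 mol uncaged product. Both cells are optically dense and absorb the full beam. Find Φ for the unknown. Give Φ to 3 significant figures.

Photons absorbed by the actinometer: 6.78e-6 / 0.319 = 2.125e-5 mol.
Φ(unknown) = 3.72e-6 / 2.125e-5 = 0.175.

Φ = 0.175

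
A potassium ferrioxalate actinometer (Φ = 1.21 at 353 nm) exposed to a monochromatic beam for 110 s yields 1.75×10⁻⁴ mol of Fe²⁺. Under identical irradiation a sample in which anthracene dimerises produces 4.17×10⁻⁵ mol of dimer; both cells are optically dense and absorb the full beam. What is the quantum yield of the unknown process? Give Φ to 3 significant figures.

Photons absorbed by the actinometer: 1.75×10⁻⁴ / 1.21 = 1.446×10⁻⁴ mol.
Φ(unknown) = 4.17×10⁻⁵ / 1.446×10⁻⁴ = 0.288.

Φ = 0.288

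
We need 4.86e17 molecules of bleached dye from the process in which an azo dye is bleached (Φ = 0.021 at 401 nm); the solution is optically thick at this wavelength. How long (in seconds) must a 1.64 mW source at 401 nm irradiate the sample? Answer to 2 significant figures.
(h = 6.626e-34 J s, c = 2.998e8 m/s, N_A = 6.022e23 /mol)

t ≈ 7000 s

Product: 4.86e17 / 6.022e23 = 8.070e-7 mol.
Photons that must be absorbed: 8.070e-7 / 0.021 = 3.843e-5 mol.
Photon energy: hc/λ = 4.954e-19 J; per mole, 2.983e5 J mol⁻¹.
Energy required: 3.843e-5 × 2.983e5 = 11.46 J.
Time: 11.46 J / 0.00164 W = 7000 s.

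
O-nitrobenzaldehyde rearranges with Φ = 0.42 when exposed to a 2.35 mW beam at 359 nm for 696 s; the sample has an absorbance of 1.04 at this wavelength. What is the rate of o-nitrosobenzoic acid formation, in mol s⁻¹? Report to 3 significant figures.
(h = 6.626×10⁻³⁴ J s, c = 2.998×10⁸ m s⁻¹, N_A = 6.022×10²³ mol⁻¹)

Photon energy at 359 nm: hc/λ = (6.626×10⁻³⁴)(2.998×10⁸)/(359×10⁻⁹) = 5.533×10⁻¹⁹ J.
Energy delivered: (2.35 mW)(696 s) = 1.636 J.
Photons incident: 1.636 / 5.533×10⁻¹⁹ = 2.957×10¹⁸, i.e. 2.957×10¹⁸/6.022×10²³ = 4.910×10⁻⁶ mol.
Fraction absorbed: 1 − 10^(−1.04) = 0.9088.
Photons absorbed: 0.9088 × 4.910×10⁻⁶ = 4.462×10⁻⁶ mol.
Product formed: 0.42 × 4.462×10⁻⁶ = 1.874×10⁻⁶ mol.
Rate: 1.874×10⁻⁶ / 696 s = 2.69×10⁻⁹ mol s⁻¹.

2.69×10⁻⁹ mol s⁻¹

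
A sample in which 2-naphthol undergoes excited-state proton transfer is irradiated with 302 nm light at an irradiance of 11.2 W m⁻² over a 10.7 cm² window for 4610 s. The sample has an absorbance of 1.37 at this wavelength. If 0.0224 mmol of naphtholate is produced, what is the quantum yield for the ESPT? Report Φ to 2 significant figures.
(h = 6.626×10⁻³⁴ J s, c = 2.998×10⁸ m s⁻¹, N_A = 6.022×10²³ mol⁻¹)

Product: 0.0224 mmol = 2.24×10⁻⁵ mol.
Photon energy at 302 nm: hc/λ = (6.626×10⁻³⁴)(2.998×10⁸)/(302×10⁻⁹) = 6.578×10⁻¹⁹ J.
Energy delivered: (11.2 W m⁻²)(10.7×10⁻⁴ m²)(4610 s) = 55.25 J.
Photons incident: 55.25 / 6.578×10⁻¹⁹ = 8.399×10¹⁹, i.e. 8.399×10¹⁹/6.022×10²³ = 1.395×10⁻⁴ mol.
Fraction absorbed: 1 − 10^(−1.37) = 0.9573.
Photons absorbed: 0.9573 × 1.395×10⁻⁴ = 1.335×10⁻⁴ mol.
Φ = 2.24×10⁻⁵ mol / 1.335×10⁻⁴ mol photons = 0.17.

Φ = 0.17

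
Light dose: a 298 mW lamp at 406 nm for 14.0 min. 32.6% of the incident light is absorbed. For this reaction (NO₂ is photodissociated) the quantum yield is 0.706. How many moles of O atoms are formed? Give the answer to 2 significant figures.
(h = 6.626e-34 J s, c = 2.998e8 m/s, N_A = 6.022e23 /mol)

Photon energy at 406 nm: hc/λ = (6.626e-34)(2.998e8)/(406e-9) = 4.893e-19 J.
Energy delivered: (298 mW)(840 s) = 250.3 J.
Photons incident: 250.3 / 4.893e-19 = 5.115e20, i.e. 5.115e20/6.022e23 = 8.494e-4 mol.
Photons absorbed: 0.326 × 8.494e-4 = 2.769e-4 mol.
Product: Φ × n_abs = 0.706 × 2.769e-4 = 1.955e-4 mol.

2.0e-4 mol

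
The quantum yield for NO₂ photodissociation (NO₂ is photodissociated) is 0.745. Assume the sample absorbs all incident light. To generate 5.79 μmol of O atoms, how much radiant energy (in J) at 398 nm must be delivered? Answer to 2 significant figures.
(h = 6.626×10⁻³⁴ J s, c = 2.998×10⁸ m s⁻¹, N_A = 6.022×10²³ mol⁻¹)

2.3 J

Product: 5.79 μmol = 5.79×10⁻⁶ mol.
Photons that must be absorbed: 5.79×10⁻⁶ / 0.745 = 7.772×10⁻⁶ mol.
Photon energy: hc/λ = 4.991×10⁻¹⁹ J; per mole, 3.006×10⁵ J mol⁻¹.
Energy required: 7.772×10⁻⁶ × 3.006×10⁵ = 2.3 J.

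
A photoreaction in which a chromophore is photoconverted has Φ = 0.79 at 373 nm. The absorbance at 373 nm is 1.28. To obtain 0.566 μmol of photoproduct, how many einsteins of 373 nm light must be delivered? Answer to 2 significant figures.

Product: 0.566 μmol = 5.66e-7 mol.
Photons that must be absorbed: 5.66e-7 / 0.79 = 7.165e-7 mol.
Fraction absorbed: 1 − 10^(−1.28) = 0.9475.
Incident photons needed: 7.165e-7 / 0.9475 = 7.562e-7 mol.

7.6e-7 einstein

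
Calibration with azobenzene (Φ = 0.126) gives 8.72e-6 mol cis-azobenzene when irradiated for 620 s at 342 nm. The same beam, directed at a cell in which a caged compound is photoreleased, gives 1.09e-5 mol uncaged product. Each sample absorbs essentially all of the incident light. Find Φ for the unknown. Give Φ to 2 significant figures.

Φ = 0.16

Photons absorbed by the actinometer: 8.72e-6 / 0.126 = 6.921e-5 mol.
Φ(unknown) = 1.09e-5 / 6.921e-5 = 0.16.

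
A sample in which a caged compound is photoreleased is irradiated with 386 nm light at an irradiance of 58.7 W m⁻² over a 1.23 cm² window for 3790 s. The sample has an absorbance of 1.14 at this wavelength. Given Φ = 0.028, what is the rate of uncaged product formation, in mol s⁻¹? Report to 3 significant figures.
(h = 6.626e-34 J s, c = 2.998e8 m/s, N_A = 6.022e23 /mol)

6.05e-10 mol s⁻¹

Photon energy at 386 nm: hc/λ = (6.626e-34)(2.998e8)/(386e-9) = 5.146e-19 J.
Energy delivered: (58.7 W m⁻²)(1.23e-4 m²)(3790 s) = 27.36 J.
Photons incident: 27.36 / 5.146e-19 = 5.317e19, i.e. 5.317e19/6.022e23 = 8.829e-5 mol.
Fraction absorbed: 1 − 10^(−1.14) = 0.9276.
Photons absorbed: 0.9276 × 8.829e-5 = 8.190e-5 mol.
Product formed: 0.028 × 8.190e-5 = 2.293e-6 mol.
Rate: 2.293e-6 / 3790 s = 6.05e-10 mol s⁻¹.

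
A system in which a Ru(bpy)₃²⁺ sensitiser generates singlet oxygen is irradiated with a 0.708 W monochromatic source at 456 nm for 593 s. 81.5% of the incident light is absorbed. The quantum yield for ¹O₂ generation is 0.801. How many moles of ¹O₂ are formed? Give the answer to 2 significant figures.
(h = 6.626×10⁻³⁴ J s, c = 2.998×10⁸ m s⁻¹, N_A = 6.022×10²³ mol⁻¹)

0.0010 mol

Photon energy at 456 nm: hc/λ = (6.626×10⁻³⁴)(2.998×10⁸)/(456×10⁻⁹) = 4.356×10⁻¹⁹ J.
Energy delivered: (0.708 W)(593 s) = 419.8 J.
Photons incident: 419.8 / 4.356×10⁻¹⁹ = 9.637×10²⁰, i.e. 9.637×10²⁰/6.022×10²³ = 0.001600 mol.
Photons absorbed: 0.815 × 0.001600 = 0.001304 mol.
Product: Φ × n_abs = 0.801 × 0.001304 = 0.001045 mol.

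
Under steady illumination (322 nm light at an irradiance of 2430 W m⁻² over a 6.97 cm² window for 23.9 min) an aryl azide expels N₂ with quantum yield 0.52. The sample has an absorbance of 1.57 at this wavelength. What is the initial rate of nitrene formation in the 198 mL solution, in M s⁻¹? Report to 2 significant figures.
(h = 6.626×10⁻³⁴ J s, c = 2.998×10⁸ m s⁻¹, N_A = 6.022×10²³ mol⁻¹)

1.2×10⁻⁵ M s⁻¹

Photon energy at 322 nm: hc/λ = (6.626×10⁻³⁴)(2.998×10⁸)/(322×10⁻⁹) = 6.169×10⁻¹⁹ J.
Energy delivered: (2430 W m⁻²)(6.97×10⁻⁴ m²)(1434 s) = 2429 J.
Photons incident: 2429 / 6.169×10⁻¹⁹ = 3.937×10²¹, i.e. 3.937×10²¹/6.022×10²³ = 0.006538 mol.
Fraction absorbed: 1 − 10^(−1.57) = 0.9731.
Photons absorbed: 0.9731 × 0.006538 = 0.006362 mol.
Product formed: 0.52 × 0.006362 = 0.003308 mol.
Rate: 0.003308 mol / (1434 s × 0.198 L) = 1.2×10⁻⁵ M s⁻¹.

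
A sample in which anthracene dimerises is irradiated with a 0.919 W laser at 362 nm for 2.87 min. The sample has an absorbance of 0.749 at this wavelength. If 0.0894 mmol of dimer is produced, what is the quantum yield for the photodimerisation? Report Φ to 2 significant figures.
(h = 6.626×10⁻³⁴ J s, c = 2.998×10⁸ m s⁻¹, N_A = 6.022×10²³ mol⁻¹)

Φ = 0.23

Product: 0.0894 mmol = 8.94×10⁻⁵ mol.
Photon energy at 362 nm: hc/λ = (6.626×10⁻³⁴)(2.998×10⁸)/(362×10⁻⁹) = 5.487×10⁻¹⁹ J.
Energy delivered: (0.919 W)(172.2 s) = 158.3 J.
Photons incident: 158.3 / 5.487×10⁻¹⁹ = 2.885×10²⁰, i.e. 2.885×10²⁰/6.022×10²³ = 4.791×10⁻⁴ mol.
Fraction absorbed: 1 − 10^(−0.749) = 0.8218.
Photons absorbed: 0.8218 × 4.791×10⁻⁴ = 3.937×10⁻⁴ mol.
Φ = 8.94×10⁻⁵ mol / 3.937×10⁻⁴ mol photons = 0.23.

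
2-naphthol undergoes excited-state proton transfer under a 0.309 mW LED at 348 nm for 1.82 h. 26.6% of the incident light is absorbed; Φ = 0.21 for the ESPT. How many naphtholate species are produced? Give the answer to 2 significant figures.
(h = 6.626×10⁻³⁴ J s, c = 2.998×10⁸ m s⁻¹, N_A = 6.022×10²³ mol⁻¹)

2.0×10¹⁷ species

Photon energy at 348 nm: hc/λ = (6.626×10⁻³⁴)(2.998×10⁸)/(348×10⁻⁹) = 5.708×10⁻¹⁹ J.
Energy delivered: (0.309 mW)(6552 s) = 2.025 J.
Photons incident: 2.025 / 5.708×10⁻¹⁹ = 3.548×10¹⁸, i.e. 3.548×10¹⁸/6.022×10²³ = 5.892×10⁻⁶ mol.
Photons absorbed: 0.266 × 5.892×10⁻⁶ = 1.567×10⁻⁶ mol.
Product: Φ × n_abs = 0.21 × 1.567×10⁻⁶ = 3.291×10⁻⁷ mol.
As a count: 3.291×10⁻⁷ × 6.022×10²³ = 2.0×10¹⁷.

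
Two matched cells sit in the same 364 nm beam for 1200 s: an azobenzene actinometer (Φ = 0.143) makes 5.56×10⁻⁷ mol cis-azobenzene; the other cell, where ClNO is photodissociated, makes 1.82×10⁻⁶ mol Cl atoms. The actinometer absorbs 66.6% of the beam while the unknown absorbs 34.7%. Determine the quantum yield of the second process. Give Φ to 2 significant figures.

Φ = 0.90

Photons absorbed by the actinometer: 5.56×10⁻⁷ / 0.143 = 3.888×10⁻⁶ mol.
Incident flux: 3.888×10⁻⁶ / 0.666 = 5.838×10⁻⁶ einstein.
Absorbed by unknown: 0.347 × 5.838×10⁻⁶ = 2.026×10⁻⁶ mol.
Φ(unknown) = 1.82×10⁻⁶ / 2.026×10⁻⁶ = 0.90.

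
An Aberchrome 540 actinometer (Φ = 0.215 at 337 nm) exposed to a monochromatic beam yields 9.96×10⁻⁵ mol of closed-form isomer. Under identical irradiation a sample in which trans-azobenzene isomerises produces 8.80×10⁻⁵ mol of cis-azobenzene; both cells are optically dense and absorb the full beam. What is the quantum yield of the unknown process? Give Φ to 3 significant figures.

Photons absorbed by the actinometer: 9.96×10⁻⁵ / 0.215 = 4.633×10⁻⁴ mol.
Φ(unknown) = 8.80×10⁻⁵ / 4.633×10⁻⁴ = 0.190.

Φ = 0.190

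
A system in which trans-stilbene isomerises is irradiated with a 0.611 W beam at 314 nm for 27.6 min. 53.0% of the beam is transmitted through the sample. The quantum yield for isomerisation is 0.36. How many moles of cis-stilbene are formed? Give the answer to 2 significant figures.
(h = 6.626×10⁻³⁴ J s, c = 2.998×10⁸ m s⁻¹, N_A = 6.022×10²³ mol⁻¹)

Photon energy at 314 nm: hc/λ = (6.626×10⁻³⁴)(2.998×10⁸)/(314×10⁻⁹) = 6.326×10⁻¹⁹ J.
Energy delivered: (0.611 W)(1656 s) = 1012 J.
Photons incident: 1012 / 6.326×10⁻¹⁹ = 1.600×10²¹, i.e. 1.600×10²¹/6.022×10²³ = 0.002657 mol.
Fraction absorbed: 1 − 53.0/100 = 0.4700.
Photons absorbed: 0.4700 × 0.002657 = 0.001249 mol.
Product: Φ × n_abs = 0.36 × 0.001249 = 4.496×10⁻⁴ mol.

4.5×10⁻⁴ mol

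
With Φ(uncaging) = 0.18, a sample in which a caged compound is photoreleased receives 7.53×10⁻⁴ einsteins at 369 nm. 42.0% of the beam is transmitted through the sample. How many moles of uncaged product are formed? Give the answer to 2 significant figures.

7.9×10⁻⁵ mol

Fraction absorbed: 1 − 42.0/100 = 0.5800.
Photons absorbed: 0.5800 × 7.53×10⁻⁴ = 4.367×10⁻⁴ mol.
Product: Φ × n_abs = 0.18 × 4.367×10⁻⁴ = 7.861×10⁻⁵ mol.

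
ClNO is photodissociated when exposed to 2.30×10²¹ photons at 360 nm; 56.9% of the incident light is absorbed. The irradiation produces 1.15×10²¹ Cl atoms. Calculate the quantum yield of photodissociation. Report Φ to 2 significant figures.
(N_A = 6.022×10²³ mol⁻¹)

Product: 1.15×10²¹ / 6.022×10²³ = 0.001910 mol.
Moles of photons: 2.30×10²¹ / 6.022×10²³ = 0.003819 mol.
Photons absorbed: 0.569 × 0.003819 = 0.002173 mol.
Φ = 0.001910 mol / 0.002173 mol photons = 0.88.

Φ = 0.88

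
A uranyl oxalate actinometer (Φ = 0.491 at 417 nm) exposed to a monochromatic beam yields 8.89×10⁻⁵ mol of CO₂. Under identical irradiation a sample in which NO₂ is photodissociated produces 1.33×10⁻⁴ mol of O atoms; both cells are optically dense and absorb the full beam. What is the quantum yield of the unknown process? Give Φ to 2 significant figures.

Φ = 0.73

Photons absorbed by the actinometer: 8.89×10⁻⁵ / 0.491 = 1.811×10⁻⁴ mol.
Φ(unknown) = 1.33×10⁻⁴ / 1.811×10⁻⁴ = 0.73.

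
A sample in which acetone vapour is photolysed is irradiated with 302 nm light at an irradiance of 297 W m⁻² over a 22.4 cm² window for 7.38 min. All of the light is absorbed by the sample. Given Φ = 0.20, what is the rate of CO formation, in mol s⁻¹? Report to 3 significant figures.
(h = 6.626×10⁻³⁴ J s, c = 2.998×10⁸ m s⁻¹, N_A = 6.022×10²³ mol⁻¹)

Photon energy at 302 nm: hc/λ = (6.626×10⁻³⁴)(2.998×10⁸)/(302×10⁻⁹) = 6.578×10⁻¹⁹ J.
Energy delivered: (297 W m⁻²)(22.4×10⁻⁴ m²)(442.8 s) = 294.6 J.
Photons incident: 294.6 / 6.578×10⁻¹⁹ = 4.479×10²⁰, i.e. 4.479×10²⁰/6.022×10²³ = 7.438×10⁻⁴ mol.
Product formed: 0.20 × 7.438×10⁻⁴ = 1.488×10⁻⁴ mol.
Rate: 1.488×10⁻⁴ / 442.8 s = 3.36×10⁻⁷ mol s⁻¹.

3.36×10⁻⁷ mol s⁻¹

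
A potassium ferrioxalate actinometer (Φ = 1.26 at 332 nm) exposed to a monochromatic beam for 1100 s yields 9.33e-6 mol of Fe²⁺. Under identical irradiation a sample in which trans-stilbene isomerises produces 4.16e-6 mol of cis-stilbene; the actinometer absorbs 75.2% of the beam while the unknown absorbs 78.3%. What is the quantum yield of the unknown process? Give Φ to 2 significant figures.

Φ = 0.54

Photons absorbed by the actinometer: 9.33e-6 / 1.26 = 7.405e-6 mol.
Incident flux: 7.405e-6 / 0.752 = 9.847e-6 einstein.
Absorbed by unknown: 0.783 × 9.847e-6 = 7.710e-6 mol.
Φ(unknown) = 4.16e-6 / 7.710e-6 = 0.54.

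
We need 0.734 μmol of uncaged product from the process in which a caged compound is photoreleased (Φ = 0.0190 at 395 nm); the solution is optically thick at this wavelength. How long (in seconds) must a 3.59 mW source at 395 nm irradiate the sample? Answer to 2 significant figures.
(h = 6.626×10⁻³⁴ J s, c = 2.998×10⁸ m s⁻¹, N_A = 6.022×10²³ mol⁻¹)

t ≈ 3300 s

Product: 0.734 μmol = 7.34×10⁻⁷ mol.
Photons that must be absorbed: 7.34×10⁻⁷ / 0.0190 = 3.863×10⁻⁵ mol.
Photon energy: hc/λ = 5.029×10⁻¹⁹ J; per mole, 3.028×10⁵ J mol⁻¹.
Energy required: 3.863×10⁻⁵ × 3.028×10⁵ = 11.70 J.
Time: 11.70 J / 0.00359 W = 3300 s.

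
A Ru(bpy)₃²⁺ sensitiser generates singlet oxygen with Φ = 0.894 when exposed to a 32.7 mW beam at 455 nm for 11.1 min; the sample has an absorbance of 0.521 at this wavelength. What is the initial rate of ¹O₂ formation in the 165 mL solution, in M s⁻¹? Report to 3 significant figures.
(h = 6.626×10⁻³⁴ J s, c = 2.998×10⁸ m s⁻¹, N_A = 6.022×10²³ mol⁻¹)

Photon energy at 455 nm: hc/λ = (6.626×10⁻³⁴)(2.998×10⁸)/(455×10⁻⁹) = 4.366×10⁻¹⁹ J.
Energy delivered: (32.7 mW)(666 s) = 21.78 J.
Photons incident: 21.78 / 4.366×10⁻¹⁹ = 4.989×10¹⁹, i.e. 4.989×10¹⁹/6.022×10²³ = 8.285×10⁻⁵ mol.
Fraction absorbed: 1 − 10^(−0.521) = 0.6987.
Photons absorbed: 0.6987 × 8.285×10⁻⁵ = 5.789×10⁻⁵ mol.
Product formed: 0.894 × 5.789×10⁻⁵ = 5.175×10⁻⁵ mol.
Rate: 5.175×10⁻⁵ mol / (666 s × 0.165 L) = 4.71×10⁻⁷ M s⁻¹.

4.71×10⁻⁷ M s⁻¹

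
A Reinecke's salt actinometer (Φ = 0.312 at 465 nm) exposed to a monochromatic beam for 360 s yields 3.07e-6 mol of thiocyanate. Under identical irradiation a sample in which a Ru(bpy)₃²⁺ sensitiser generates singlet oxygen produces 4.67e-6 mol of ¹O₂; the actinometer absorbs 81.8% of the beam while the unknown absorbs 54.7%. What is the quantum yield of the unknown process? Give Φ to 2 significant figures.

Φ = 0.71

Photons absorbed by the actinometer: 3.07e-6 / 0.312 = 9.840e-6 mol.
Incident flux: 9.840e-6 / 0.818 = 1.203e-5 einstein.
Absorbed by unknown: 0.547 × 1.203e-5 = 6.580e-6 mol.
Φ(unknown) = 4.67e-6 / 6.580e-6 = 0.71.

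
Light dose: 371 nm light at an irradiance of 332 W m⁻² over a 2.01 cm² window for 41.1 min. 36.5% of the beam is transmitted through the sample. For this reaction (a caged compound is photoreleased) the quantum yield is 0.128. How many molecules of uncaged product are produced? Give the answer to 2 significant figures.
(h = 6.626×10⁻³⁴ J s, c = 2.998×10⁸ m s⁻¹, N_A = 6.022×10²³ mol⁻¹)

2.5×10¹⁹ molecules

Photon energy at 371 nm: hc/λ = (6.626×10⁻³⁴)(2.998×10⁸)/(371×10⁻⁹) = 5.354×10⁻¹⁹ J.
Energy delivered: (332 W m⁻²)(2.01×10⁻⁴ m²)(2466 s) = 164.6 J.
Photons incident: 164.6 / 5.354×10⁻¹⁹ = 3.074×10²⁰, i.e. 3.074×10²⁰/6.022×10²³ = 5.105×10⁻⁴ mol.
Fraction absorbed: 1 − 36.5/100 = 0.6350.
Photons absorbed: 0.6350 × 5.105×10⁻⁴ = 3.242×10⁻⁴ mol.
Product: Φ × n_abs = 0.128 × 3.242×10⁻⁴ = 4.150×10⁻⁵ mol.
As a count: 4.150×10⁻⁵ × 6.022×10²³ = 2.5×10¹⁹.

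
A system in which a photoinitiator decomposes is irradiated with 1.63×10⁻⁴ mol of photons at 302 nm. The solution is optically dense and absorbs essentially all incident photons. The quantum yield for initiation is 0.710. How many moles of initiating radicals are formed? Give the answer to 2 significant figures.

Product: Φ × n_abs = 0.710 × 1.63×10⁻⁴ = 1.157×10⁻⁴ mol.

1.2×10⁻⁴ mol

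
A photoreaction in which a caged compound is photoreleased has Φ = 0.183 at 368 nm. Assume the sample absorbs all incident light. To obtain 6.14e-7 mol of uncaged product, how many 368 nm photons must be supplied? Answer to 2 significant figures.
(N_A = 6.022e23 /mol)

Photons that must be absorbed: 6.14e-7 / 0.183 = 3.355e-6 mol.
Photon count: 3.355e-6 × 6.022e23 = 2.0e18.

2.0e18 photons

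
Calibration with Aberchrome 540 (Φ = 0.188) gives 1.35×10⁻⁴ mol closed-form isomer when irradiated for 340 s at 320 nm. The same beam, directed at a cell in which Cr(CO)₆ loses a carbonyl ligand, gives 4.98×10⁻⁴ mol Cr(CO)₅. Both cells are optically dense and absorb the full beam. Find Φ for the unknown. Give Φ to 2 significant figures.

Φ = 0.69

Photons absorbed by the actinometer: 1.35×10⁻⁴ / 0.188 = 7.181×10⁻⁴ mol.
Φ(unknown) = 4.98×10⁻⁴ / 7.181×10⁻⁴ = 0.69.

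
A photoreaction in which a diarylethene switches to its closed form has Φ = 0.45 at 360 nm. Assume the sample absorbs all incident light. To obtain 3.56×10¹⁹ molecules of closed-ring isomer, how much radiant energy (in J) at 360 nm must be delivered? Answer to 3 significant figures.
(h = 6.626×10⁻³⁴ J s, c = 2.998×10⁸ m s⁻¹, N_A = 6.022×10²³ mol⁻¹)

Product: 3.56×10¹⁹ / 6.022×10²³ = 5.912×10⁻⁵ mol.
Photons that must be absorbed: 5.912×10⁻⁵ / 0.45 = 1.314×10⁻⁴ mol.
Photon energy: hc/λ = 5.518×10⁻¹⁹ J; per mole, 3.323×10⁵ J mol⁻¹.
Energy required: 1.314×10⁻⁴ × 3.323×10⁵ = 43.7 J.

43.7 J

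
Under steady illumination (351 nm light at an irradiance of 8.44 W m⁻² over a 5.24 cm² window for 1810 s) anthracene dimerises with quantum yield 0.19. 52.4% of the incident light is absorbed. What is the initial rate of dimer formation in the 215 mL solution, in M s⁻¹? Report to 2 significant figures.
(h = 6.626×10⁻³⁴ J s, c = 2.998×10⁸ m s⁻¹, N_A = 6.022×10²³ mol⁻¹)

Photon energy at 351 nm: hc/λ = (6.626×10⁻³⁴)(2.998×10⁸)/(351×10⁻⁹) = 5.659×10⁻¹⁹ J.
Energy delivered: (8.44 W m⁻²)(5.24×10⁻⁴ m²)(1810 s) = 8.005 J.
Photons incident: 8.005 / 5.659×10⁻¹⁹ = 1.415×10¹⁹, i.e. 1.415×10¹⁹/6.022×10²³ = 2.350×10⁻⁵ mol.
Photons absorbed: 0.524 × 2.350×10⁻⁵ = 1.231×10⁻⁵ mol.
Product formed: 0.19 × 1.231×10⁻⁵ = 2.339×10⁻⁶ mol.
Rate: 2.339×10⁻⁶ mol / (1810 s × 0.215 L) = 6.0×10⁻⁹ M s⁻¹.

6.0×10⁻⁹ M s⁻¹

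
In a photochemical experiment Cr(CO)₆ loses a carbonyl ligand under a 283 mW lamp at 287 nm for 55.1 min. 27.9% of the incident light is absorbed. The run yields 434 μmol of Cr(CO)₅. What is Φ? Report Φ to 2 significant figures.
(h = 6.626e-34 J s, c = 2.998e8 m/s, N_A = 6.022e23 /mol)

Product: 434 μmol = 4.34e-4 mol.
Photon energy at 287 nm: hc/λ = (6.626e-34)(2.998e8)/(287e-9) = 6.922e-19 J.
Energy delivered: (283 mW)(3306 s) = 935.6 J.
Photons incident: 935.6 / 6.922e-19 = 1.352e21, i.e. 1.352e21/6.022e23 = 0.002245 mol.
Photons absorbed: 0.279 × 0.002245 = 6.264e-4 mol.
Φ = 4.34e-4 mol / 6.264e-4 mol photons = 0.69.

Φ = 0.69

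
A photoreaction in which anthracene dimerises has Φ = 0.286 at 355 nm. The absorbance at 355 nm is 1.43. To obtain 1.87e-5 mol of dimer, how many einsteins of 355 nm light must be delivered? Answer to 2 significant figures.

6.8e-5 einstein

Photons that must be absorbed: 1.87e-5 / 0.286 = 6.538e-5 mol.
Fraction absorbed: 1 − 10^(−1.43) = 0.9628.
Incident photons needed: 6.538e-5 / 0.9628 = 6.791e-5 mol.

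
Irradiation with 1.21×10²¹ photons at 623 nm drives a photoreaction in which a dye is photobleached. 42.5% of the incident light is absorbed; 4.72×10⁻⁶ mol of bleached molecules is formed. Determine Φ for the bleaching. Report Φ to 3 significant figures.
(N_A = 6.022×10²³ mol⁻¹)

Moles of photons: 1.21×10²¹ / 6.022×10²³ = 0.002009 mol.
Photons absorbed: 0.425 × 0.002009 = 8.538×10⁻⁴ mol.
Φ = 4.72×10⁻⁶ mol / 8.538×10⁻⁴ mol photons = 0.00553.

Φ = 0.00553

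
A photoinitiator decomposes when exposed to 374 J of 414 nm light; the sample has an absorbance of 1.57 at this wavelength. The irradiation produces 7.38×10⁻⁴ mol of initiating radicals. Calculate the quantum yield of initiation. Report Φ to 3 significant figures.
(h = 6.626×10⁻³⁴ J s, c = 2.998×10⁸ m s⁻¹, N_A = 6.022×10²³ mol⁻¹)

Photon energy at 414 nm: hc/λ = (6.626×10⁻³⁴)(2.998×10⁸)/(414×10⁻⁹) = 4.798×10⁻¹⁹ J.
Photons incident: 374 / 4.798×10⁻¹⁹ = 7.795×10²⁰, i.e. 7.795×10²⁰/6.022×10²³ = 0.001294 mol.
Fraction absorbed: 1 − 10^(−1.57) = 0.9731.
Photons absorbed: 0.9731 × 0.001294 = 0.001259 mol.
Φ = 7.38×10⁻⁴ mol / 0.001259 mol photons = 0.586.

Φ = 0.586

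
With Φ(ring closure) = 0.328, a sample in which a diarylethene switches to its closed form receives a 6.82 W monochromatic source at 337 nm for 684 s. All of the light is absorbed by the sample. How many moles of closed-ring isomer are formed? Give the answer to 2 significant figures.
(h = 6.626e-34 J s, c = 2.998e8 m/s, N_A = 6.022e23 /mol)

0.0043 mol

Photon energy at 337 nm: hc/λ = (6.626e-34)(2.998e8)/(337e-9) = 5.895e-19 J.
Energy delivered: (6.82 W)(684 s) = 4665 J.
Photons incident: 4665 / 5.895e-19 = 7.913e21, i.e. 7.913e21/6.022e23 = 0.01314 mol.
Product: Φ × n_abs = 0.328 × 0.01314 = 0.004310 mol.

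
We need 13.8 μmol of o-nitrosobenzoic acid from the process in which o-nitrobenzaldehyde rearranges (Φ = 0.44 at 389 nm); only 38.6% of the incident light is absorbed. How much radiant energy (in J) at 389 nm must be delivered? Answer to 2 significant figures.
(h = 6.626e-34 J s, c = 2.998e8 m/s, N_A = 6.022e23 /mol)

25 J

Product: 13.8 μmol = 1.38e-5 mol.
Photons that must be absorbed: 1.38e-5 / 0.44 = 3.136e-5 mol.
Incident photons needed: 3.136e-5 / 0.386 = 8.124e-5 mol.
Photon energy: hc/λ = 5.107e-19 J; per mole, 3.075e5 J mol⁻¹.
Energy required: 8.124e-5 × 3.075e5 = 25 J.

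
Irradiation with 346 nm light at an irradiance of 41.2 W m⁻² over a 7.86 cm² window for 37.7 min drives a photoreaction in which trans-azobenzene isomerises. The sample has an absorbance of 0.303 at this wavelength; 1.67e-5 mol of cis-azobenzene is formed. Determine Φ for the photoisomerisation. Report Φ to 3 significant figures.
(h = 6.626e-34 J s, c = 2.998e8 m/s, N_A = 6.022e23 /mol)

Photon energy at 346 nm: hc/λ = (6.626e-34)(2.998e8)/(346e-9) = 5.741e-19 J.
Energy delivered: (41.2 W m⁻²)(7.86e-4 m²)(2262 s) = 73.25 J.
Photons incident: 73.25 / 5.741e-19 = 1.276e20, i.e. 1.276e20/6.022e23 = 2.119e-4 mol.
Fraction absorbed: 1 − 10^(−0.303) = 0.5023.
Photons absorbed: 0.5023 × 2.119e-4 = 1.064e-4 mol.
Φ = 1.67e-5 mol / 1.064e-4 mol photons = 0.157.

Φ = 0.157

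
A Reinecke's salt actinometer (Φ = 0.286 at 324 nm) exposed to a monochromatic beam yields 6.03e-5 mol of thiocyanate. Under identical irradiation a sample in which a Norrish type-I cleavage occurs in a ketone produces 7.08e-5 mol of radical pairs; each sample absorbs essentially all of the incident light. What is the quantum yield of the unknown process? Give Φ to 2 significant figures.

Φ = 0.34

Photons absorbed by the actinometer: 6.03e-5 / 0.286 = 2.108e-4 mol.
Φ(unknown) = 7.08e-5 / 2.108e-4 = 0.34.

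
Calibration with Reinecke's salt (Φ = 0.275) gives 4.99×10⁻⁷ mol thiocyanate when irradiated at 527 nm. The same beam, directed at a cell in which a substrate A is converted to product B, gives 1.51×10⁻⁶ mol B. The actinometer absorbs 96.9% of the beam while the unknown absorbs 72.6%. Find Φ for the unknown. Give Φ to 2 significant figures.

Photons absorbed by the actinometer: 4.99×10⁻⁷ / 0.275 = 1.815×10⁻⁶ mol.
Incident flux: 1.815×10⁻⁶ / 0.969 = 1.873×10⁻⁶ einstein.
Absorbed by unknown: 0.726 × 1.873×10⁻⁶ = 1.360×10⁻⁶ mol.
Φ(unknown) = 1.51×10⁻⁶ / 1.360×10⁻⁶ = 1.1.

Φ = 1.1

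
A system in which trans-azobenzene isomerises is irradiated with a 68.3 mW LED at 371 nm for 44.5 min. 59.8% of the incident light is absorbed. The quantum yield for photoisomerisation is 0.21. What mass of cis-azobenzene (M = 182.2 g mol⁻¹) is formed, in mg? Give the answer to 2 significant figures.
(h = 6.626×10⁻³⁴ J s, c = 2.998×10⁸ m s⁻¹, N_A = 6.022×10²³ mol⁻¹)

Photon energy at 371 nm: hc/λ = (6.626×10⁻³⁴)(2.998×10⁸)/(371×10⁻⁹) = 5.354×10⁻¹⁹ J.
Energy delivered: (68.3 mW)(2670 s) = 182.4 J.
Photons incident: 182.4 / 5.354×10⁻¹⁹ = 3.407×10²⁰, i.e. 3.407×10²⁰/6.022×10²³ = 5.658×10⁻⁴ mol.
Photons absorbed: 0.598 × 5.658×10⁻⁴ = 3.383×10⁻⁴ mol.
Product: Φ × n_abs = 0.21 × 3.383×10⁻⁴ = 7.104×10⁻⁵ mol.
Mass: 7.104×10⁻⁵ × 182.2 = 0.01294 g = 13 mg.

13 mg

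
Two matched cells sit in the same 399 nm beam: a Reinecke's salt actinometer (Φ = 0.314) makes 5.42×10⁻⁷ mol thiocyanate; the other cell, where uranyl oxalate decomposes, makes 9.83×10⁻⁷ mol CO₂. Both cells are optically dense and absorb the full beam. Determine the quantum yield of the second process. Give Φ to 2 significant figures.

Photons absorbed by the actinometer: 5.42×10⁻⁷ / 0.314 = 1.726×10⁻⁶ mol.
Φ(unknown) = 9.83×10⁻⁷ / 1.726×10⁻⁶ = 0.57.

Φ = 0.57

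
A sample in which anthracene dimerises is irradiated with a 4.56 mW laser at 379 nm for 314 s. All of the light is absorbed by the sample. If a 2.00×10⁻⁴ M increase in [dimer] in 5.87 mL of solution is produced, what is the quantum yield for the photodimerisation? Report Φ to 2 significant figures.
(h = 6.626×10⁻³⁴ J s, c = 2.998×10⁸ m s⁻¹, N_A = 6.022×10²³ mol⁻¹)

Φ = 0.26

Product: (2.00×10⁻⁴ M)(0.00587 L) = 1.174×10⁻⁶ mol.
Photon energy at 379 nm: hc/λ = (6.626×10⁻³⁴)(2.998×10⁸)/(379×10⁻⁹) = 5.241×10⁻¹⁹ J.
Energy delivered: (4.56 mW)(314 s) = 1.432 J.
Photons incident: 1.432 / 5.241×10⁻¹⁹ = 2.732×10¹⁸, i.e. 2.732×10¹⁸/6.022×10²³ = 4.537×10⁻⁶ mol.
Φ = 1.174×10⁻⁶ mol / 4.537×10⁻⁶ mol photons = 0.26.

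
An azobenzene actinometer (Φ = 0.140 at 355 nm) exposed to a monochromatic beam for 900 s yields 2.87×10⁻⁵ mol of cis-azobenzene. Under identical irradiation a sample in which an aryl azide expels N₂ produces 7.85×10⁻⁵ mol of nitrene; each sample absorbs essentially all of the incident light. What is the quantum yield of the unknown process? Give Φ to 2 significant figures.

Φ = 0.38

Photons absorbed by the actinometer: 2.87×10⁻⁵ / 0.140 = 2.050×10⁻⁴ mol.
Φ(unknown) = 7.85×10⁻⁵ / 2.050×10⁻⁴ = 0.38.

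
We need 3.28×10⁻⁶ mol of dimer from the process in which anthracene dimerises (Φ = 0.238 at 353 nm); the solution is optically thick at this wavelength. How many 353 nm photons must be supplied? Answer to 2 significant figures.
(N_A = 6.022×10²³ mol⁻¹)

Photons that must be absorbed: 3.28×10⁻⁶ / 0.238 = 1.378×10⁻⁵ mol.
Photon count: 1.378×10⁻⁵ × 6.022×10²³ = 8.3×10¹⁸.

8.3×10¹⁸ photons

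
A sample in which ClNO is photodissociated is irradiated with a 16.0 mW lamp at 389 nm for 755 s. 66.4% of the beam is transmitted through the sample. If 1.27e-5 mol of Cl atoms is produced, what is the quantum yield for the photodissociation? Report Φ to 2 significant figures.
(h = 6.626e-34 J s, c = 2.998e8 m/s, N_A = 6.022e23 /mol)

Photon energy at 389 nm: hc/λ = (6.626e-34)(2.998e8)/(389e-9) = 5.107e-19 J.
Energy delivered: (16.0 mW)(755 s) = 12.08 J.
Photons incident: 12.08 / 5.107e-19 = 2.365e19, i.e. 2.365e19/6.022e23 = 3.927e-5 mol.
Fraction absorbed: 1 − 66.4/100 = 0.3360.
Photons absorbed: 0.3360 × 3.927e-5 = 1.319e-5 mol.
Φ = 1.27e-5 mol / 1.319e-5 mol photons = 0.96.

Φ = 0.96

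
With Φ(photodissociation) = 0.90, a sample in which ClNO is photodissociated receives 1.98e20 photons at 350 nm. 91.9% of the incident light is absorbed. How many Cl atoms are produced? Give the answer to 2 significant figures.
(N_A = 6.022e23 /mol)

1.6e20 atoms

Moles of photons: 1.98e20 / 6.022e23 = 3.288e-4 mol.
Photons absorbed: 0.919 × 3.288e-4 = 3.022e-4 mol.
Product: Φ × n_abs = 0.90 × 3.022e-4 = 2.720e-4 mol.
As a count: 2.720e-4 × 6.022e23 = 1.6e20.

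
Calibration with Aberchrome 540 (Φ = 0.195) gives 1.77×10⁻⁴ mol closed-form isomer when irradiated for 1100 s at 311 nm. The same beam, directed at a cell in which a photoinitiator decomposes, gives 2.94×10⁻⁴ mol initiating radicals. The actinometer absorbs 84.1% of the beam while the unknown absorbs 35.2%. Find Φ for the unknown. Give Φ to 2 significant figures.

Photons absorbed by the actinometer: 1.77×10⁻⁴ / 0.195 = 9.077×10⁻⁴ mol.
Incident flux: 9.077×10⁻⁴ / 0.841 = 0.001079 einstein.
Absorbed by unknown: 0.352 × 0.001079 = 3.798×10⁻⁴ mol.
Φ(unknown) = 2.94×10⁻⁴ / 3.798×10⁻⁴ = 0.77.

Φ = 0.77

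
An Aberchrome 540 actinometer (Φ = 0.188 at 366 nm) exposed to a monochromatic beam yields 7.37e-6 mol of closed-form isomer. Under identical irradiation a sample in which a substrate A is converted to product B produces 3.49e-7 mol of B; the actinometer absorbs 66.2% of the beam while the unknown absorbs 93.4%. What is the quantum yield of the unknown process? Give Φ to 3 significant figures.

Φ = 0.00631

Photons absorbed by the actinometer: 7.37e-6 / 0.188 = 3.920e-5 mol.
Incident flux: 3.920e-5 / 0.662 = 5.921e-5 einstein.
Absorbed by unknown: 0.934 × 5.921e-5 = 5.530e-5 mol.
Φ(unknown) = 3.49e-7 / 5.530e-5 = 0.00631.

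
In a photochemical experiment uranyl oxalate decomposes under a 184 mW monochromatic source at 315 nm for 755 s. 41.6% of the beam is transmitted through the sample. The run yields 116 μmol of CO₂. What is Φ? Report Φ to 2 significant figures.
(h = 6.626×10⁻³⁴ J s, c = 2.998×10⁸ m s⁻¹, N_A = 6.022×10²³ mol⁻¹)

Φ = 0.54

Product: 116 μmol = 1.16×10⁻⁴ mol.
Photon energy at 315 nm: hc/λ = (6.626×10⁻³⁴)(2.998×10⁸)/(315×10⁻⁹) = 6.306×10⁻¹⁹ J.
Energy delivered: (184 mW)(755 s) = 138.9 J.
Photons incident: 138.9 / 6.306×10⁻¹⁹ = 2.203×10²⁰, i.e. 2.203×10²⁰/6.022×10²³ = 3.658×10⁻⁴ mol.
Fraction absorbed: 1 − 41.6/100 = 0.5840.
Photons absorbed: 0.5840 × 3.658×10⁻⁴ = 2.136×10⁻⁴ mol.
Φ = 1.16×10⁻⁴ mol / 2.136×10⁻⁴ mol photons = 0.54.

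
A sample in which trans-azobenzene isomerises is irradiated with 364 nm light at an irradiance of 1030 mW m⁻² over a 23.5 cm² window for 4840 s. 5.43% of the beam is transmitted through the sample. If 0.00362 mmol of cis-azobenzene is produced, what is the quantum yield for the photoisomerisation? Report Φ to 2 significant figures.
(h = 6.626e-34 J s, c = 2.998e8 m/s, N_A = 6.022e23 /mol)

Product: 0.00362 mmol = 3.62e-6 mol.
Photon energy at 364 nm: hc/λ = (6.626e-34)(2.998e8)/(364e-9) = 5.457e-19 J.
Energy delivered: (1030 mW m⁻²)(23.5e-4 m²)(4840 s) = 11.72 J.
Photons incident: 11.72 / 5.457e-19 = 2.148e19, i.e. 2.148e19/6.022e23 = 3.567e-5 mol.
Fraction absorbed: 1 − 5.43/100 = 0.9457.
Photons absorbed: 0.9457 × 3.567e-5 = 3.373e-5 mol.
Φ = 3.62e-6 mol / 3.373e-5 mol photons = 0.11.

Φ = 0.11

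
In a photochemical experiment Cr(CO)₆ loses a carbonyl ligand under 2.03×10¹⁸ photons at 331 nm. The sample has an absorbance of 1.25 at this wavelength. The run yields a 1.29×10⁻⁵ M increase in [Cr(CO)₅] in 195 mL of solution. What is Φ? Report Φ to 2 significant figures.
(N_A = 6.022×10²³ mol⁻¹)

Product: (1.29×10⁻⁵ M)(0.195 L) = 2.516×10⁻⁶ mol.
Moles of photons: 2.03×10¹⁸ / 6.022×10²³ = 3.371×10⁻⁶ mol.
Fraction absorbed: 1 − 10^(−1.25) = 0.9438.
Photons absorbed: 0.9438 × 3.371×10⁻⁶ = 3.182×10⁻⁶ mol.
Φ = 2.516×10⁻⁶ mol / 3.182×10⁻⁶ mol photons = 0.79.

Φ = 0.79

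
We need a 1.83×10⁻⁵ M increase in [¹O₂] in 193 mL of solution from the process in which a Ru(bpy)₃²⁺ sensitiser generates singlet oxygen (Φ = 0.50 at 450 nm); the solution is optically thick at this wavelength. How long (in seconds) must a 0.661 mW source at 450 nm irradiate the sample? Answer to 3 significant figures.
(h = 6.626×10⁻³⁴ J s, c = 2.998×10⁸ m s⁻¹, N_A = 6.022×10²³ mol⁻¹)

t ≈ 2840 s

Product: (1.83×10⁻⁵ M)(0.193 L) = 3.532×10⁻⁶ mol.
Photons that must be absorbed: 3.532×10⁻⁶ / 0.50 = 7.064×10⁻⁶ mol.
Photon energy: hc/λ = 4.414×10⁻¹⁹ J; per mole, 2.658×10⁵ J mol⁻¹.
Energy required: 7.064×10⁻⁶ × 2.658×10⁵ = 1.878 J.
Time: 1.878 J / 0.000661 W = 2840 s.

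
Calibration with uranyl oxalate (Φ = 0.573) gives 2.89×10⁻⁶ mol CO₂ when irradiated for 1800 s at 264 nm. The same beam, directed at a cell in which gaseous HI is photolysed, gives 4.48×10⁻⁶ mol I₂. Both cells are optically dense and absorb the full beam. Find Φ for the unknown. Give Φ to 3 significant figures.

Photons absorbed by the actinometer: 2.89×10⁻⁶ / 0.573 = 5.044×10⁻⁶ mol.
Φ(unknown) = 4.48×10⁻⁶ / 5.044×10⁻⁶ = 0.888.

Φ = 0.888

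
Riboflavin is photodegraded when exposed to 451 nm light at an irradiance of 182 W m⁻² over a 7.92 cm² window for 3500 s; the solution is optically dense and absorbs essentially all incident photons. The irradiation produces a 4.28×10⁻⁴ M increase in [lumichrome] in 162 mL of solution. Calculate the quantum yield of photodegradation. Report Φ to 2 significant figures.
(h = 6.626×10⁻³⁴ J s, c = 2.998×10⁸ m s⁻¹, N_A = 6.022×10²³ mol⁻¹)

Φ = 0.036

Product: (4.28×10⁻⁴ M)(0.162 L) = 6.934×10⁻⁵ mol.
Photon energy at 451 nm: hc/λ = (6.626×10⁻³⁴)(2.998×10⁸)/(451×10⁻⁹) = 4.405×10⁻¹⁹ J.
Energy delivered: (182 W m⁻²)(7.92×10⁻⁴ m²)(3500 s) = 504.5 J.
Photons incident: 504.5 / 4.405×10⁻¹⁹ = 1.145×10²¹, i.e. 1.145×10²¹/6.022×10²³ = 0.001901 mol.
Φ = 6.934×10⁻⁵ mol / 0.001901 mol photons = 0.036.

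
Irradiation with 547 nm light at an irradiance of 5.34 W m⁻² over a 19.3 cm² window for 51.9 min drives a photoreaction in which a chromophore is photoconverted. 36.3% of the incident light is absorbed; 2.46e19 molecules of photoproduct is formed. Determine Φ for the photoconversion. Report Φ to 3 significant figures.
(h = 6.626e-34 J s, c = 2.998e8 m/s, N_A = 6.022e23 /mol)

Φ = 0.767

Product: 2.46e19 / 6.022e23 = 4.085e-5 mol.
Photon energy at 547 nm: hc/λ = (6.626e-34)(2.998e8)/(547e-9) = 3.632e-19 J.
Energy delivered: (5.34 W m⁻²)(19.3e-4 m²)(3114 s) = 32.09 J.
Photons incident: 32.09 / 3.632e-19 = 8.835e19, i.e. 8.835e19/6.022e23 = 1.467e-4 mol.
Photons absorbed: 0.363 × 1.467e-4 = 5.325e-5 mol.
Φ = 4.085e-5 mol / 5.325e-5 mol photons = 0.767.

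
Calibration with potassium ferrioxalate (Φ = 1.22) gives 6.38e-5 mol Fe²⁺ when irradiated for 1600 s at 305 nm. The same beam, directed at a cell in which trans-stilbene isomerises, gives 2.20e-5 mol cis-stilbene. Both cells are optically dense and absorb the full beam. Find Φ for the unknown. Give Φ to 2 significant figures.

Photons absorbed by the actinometer: 6.38e-5 / 1.22 = 5.230e-5 mol.
Φ(unknown) = 2.20e-5 / 5.230e-5 = 0.42.

Φ = 0.42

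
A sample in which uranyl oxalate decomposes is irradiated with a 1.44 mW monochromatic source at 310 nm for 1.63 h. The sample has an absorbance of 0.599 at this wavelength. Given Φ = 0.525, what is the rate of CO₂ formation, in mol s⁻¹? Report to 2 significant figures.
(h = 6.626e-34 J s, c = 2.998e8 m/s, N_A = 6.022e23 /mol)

Photon energy at 310 nm: hc/λ = (6.626e-34)(2.998e8)/(310e-9) = 6.408e-19 J.
Energy delivered: (1.44 mW)(5868 s) = 8.450 J.
Photons incident: 8.450 / 6.408e-19 = 1.319e19, i.e. 1.319e19/6.022e23 = 2.190e-5 mol.
Fraction absorbed: 1 − 10^(−0.599) = 0.7482.
Photons absorbed: 0.7482 × 2.190e-5 = 1.639e-5 mol.
Product formed: 0.525 × 1.639e-5 = 8.605e-6 mol.
Rate: 8.605e-6 / 5868 s = 1.5e-9 mol s⁻¹.

1.5e-9 mol s⁻¹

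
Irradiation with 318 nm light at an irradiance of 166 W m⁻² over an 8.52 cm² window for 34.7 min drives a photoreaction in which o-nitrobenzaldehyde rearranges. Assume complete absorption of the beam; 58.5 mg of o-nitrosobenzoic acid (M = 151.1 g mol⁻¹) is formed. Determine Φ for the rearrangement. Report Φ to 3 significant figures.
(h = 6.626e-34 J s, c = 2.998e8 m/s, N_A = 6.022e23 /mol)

Φ = 0.495

Product: 58.5 mg / 151.1 g mol⁻¹ = 3.872e-4 mol.
Photon energy at 318 nm: hc/λ = (6.626e-34)(2.998e8)/(318e-9) = 6.247e-19 J.
Energy delivered: (166 W m⁻²)(8.52e-4 m²)(2082 s) = 294.5 J.
Photons incident: 294.5 / 6.247e-19 = 4.714e20, i.e. 4.714e20/6.022e23 = 7.828e-4 mol.
Φ = 3.872e-4 mol / 7.828e-4 mol photons = 0.495.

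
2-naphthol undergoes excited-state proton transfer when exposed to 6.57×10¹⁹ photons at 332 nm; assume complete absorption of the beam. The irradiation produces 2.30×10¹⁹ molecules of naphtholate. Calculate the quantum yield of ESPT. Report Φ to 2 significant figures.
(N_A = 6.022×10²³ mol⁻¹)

Product: 2.30×10¹⁹ / 6.022×10²³ = 3.819×10⁻⁵ mol.
Moles of photons: 6.57×10¹⁹ / 6.022×10²³ = 1.091×10⁻⁴ mol.
Φ = 3.819×10⁻⁵ mol / 1.091×10⁻⁴ mol photons = 0.35.

Φ = 0.35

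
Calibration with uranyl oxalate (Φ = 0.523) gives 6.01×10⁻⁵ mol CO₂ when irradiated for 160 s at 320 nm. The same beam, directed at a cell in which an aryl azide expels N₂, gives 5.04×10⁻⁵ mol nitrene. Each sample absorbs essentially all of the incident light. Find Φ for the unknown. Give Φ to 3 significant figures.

Φ = 0.439

Photons absorbed by the actinometer: 6.01×10⁻⁵ / 0.523 = 1.149×10⁻⁴ mol.
Φ(unknown) = 5.04×10⁻⁵ / 1.149×10⁻⁴ = 0.439.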